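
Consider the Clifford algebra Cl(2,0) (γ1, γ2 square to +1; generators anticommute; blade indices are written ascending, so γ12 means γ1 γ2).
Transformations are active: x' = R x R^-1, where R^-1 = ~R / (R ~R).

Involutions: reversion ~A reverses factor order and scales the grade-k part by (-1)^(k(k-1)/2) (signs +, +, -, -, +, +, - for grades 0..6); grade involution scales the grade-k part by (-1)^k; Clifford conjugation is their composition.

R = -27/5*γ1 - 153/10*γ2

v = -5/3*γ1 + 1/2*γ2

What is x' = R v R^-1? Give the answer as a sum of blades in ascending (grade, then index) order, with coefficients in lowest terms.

~R = -27/5*γ1 - 153/10*γ2, and R ~R = 1053/4, so R^-1 = ~R / (1053/4).
R v = 27/20 - 141/5*γ12
Answer: 1571/975*γ1 - 427/650*γ2


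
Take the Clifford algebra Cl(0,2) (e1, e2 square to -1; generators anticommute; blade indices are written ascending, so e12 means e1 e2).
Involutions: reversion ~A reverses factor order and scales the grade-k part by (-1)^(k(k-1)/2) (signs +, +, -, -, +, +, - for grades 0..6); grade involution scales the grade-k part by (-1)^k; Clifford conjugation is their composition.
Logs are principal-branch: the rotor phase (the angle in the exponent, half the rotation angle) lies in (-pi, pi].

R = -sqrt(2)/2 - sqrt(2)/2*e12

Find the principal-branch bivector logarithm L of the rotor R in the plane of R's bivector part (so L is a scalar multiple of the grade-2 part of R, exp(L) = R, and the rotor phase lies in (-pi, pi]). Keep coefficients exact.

The scalar part of R is -sqrt(2)/2, which pins the rotor phase on the principal branch; dividing the bivector part by the sine of that phase recovers the unit plane, and L is the phase times that plane.
Concretely: cos(phase) = -sqrt(2)/2 gives phase = ±3*pi/4, and since phase/sin(phase) is even the sign is immaterial: L = (phase/sin(phase)) * <R>_2 = (3*sqrt(2)*pi/4) * <R>_2.
Answer: -3*pi/4*e12


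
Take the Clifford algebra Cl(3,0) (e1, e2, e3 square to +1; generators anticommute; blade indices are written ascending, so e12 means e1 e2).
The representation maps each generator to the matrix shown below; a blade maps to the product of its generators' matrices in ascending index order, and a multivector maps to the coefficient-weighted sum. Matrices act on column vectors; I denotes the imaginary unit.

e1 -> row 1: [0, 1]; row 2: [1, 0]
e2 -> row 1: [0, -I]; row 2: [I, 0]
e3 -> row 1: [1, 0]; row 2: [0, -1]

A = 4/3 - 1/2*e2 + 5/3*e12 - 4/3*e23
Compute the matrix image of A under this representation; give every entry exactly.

Bivector images (products of the table entries): rho(e12) = rho(e1)rho(e2) = row 1: [I, 0]; row 2: [0, -I]; rho(e23) = rho(e2)rho(e3) = row 1: [0, I]; row 2: [I, 0].
M = (4/3)*1 + (-1/2)*rho(e2) + (5/3)*rho(e12) + (-4/3)*rho(e23), summed entrywise (1 is the identity matrix):
Answer: row 1: [4/3 + 5*I/3, -5*I/6]; row 2: [-11*I/6, 4/3 - 5*I/3]


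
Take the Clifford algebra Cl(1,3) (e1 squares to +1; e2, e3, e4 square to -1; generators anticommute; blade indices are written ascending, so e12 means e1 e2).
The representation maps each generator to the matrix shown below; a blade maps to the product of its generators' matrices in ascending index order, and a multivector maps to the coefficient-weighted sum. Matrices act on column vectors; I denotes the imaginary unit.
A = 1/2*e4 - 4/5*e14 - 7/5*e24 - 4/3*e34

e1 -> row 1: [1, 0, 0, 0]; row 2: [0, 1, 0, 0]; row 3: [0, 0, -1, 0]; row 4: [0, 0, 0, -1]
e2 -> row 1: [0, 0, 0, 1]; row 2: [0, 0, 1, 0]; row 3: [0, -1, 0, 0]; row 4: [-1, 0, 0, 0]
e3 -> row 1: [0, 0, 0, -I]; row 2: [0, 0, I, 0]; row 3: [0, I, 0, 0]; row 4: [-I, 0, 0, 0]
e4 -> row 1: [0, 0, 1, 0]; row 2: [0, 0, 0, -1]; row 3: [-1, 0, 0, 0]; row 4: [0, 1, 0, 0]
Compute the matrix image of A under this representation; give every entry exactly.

Bivector images (products of the table entries): rho(e14) = rho(e1)rho(e4) = row 1: [0, 0, 1, 0]; row 2: [0, 0, 0, -1]; row 3: [1, 0, 0, 0]; row 4: [0, -1, 0, 0]; rho(e24) = rho(e2)rho(e4) = row 1: [0, 1, 0, 0]; row 2: [-1, 0, 0, 0]; row 3: [0, 0, 0, 1]; row 4: [0, 0, -1, 0]; rho(e34) = rho(e3)rho(e4) = row 1: [0, -I, 0, 0]; row 2: [-I, 0, 0, 0]; row 3: [0, 0, 0, -I]; row 4: [0, 0, -I, 0].
M = (1/2)*rho(e4) + (-4/5)*rho(e14) + (-7/5)*rho(e24) + (-4/3)*rho(e34), summed entrywise:
Answer: row 1: [0, -7/5 + 4*I/3, -3/10, 0]; row 2: [7/5 + 4*I/3, 0, 0, 3/10]; row 3: [-13/10, 0, 0, -7/5 + 4*I/3]; row 4: [0, 13/10, 7/5 + 4*I/3, 0]


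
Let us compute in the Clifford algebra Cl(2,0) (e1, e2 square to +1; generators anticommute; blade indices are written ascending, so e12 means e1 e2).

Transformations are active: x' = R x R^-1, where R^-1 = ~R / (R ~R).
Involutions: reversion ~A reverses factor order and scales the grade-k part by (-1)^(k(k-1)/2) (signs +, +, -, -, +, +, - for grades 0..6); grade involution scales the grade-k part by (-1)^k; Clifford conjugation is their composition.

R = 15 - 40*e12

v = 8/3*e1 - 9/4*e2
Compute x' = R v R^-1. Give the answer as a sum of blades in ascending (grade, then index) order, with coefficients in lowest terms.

~R = 15 + 40*e12, and R ~R = 1825, so R^-1 = ~R / (1825).
R v = 130*e1 + 875/12*e2
Answer: -116/219*e1 + 1007/292*e2


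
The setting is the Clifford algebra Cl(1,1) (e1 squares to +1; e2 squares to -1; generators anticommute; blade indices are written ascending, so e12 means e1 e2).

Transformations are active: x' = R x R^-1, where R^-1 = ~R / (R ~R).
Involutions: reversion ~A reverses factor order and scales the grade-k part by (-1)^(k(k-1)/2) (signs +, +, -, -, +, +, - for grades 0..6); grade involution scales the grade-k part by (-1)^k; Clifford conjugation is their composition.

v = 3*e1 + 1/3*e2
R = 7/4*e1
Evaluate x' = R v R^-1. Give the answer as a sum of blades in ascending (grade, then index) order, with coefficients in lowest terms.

~R = 7/4*e1, and R ~R = 49/16, so R^-1 = ~R / (49/16).
R v = 21/4 + 7/12*e12
Answer: 3*e1 - 1/3*e2


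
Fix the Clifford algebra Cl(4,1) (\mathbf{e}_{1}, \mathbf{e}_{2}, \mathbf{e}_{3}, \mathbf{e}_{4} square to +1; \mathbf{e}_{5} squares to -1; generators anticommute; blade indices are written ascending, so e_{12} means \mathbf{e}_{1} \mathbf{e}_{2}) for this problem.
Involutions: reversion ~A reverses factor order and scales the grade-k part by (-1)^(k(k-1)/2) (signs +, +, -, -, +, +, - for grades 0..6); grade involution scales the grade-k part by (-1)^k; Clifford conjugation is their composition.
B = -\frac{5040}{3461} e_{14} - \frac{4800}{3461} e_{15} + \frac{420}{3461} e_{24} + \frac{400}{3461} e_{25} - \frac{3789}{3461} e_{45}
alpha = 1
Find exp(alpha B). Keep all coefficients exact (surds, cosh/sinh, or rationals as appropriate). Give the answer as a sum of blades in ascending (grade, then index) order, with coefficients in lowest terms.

B^2 term by term: the squares give (-\frac{5040}{3461})^2*(e_{14})^2 + (-\frac{4800}{3461})^2*(e_{15})^2 + (\frac{420}{3461})^2*(e_{24})^2 + (\frac{400}{3461})^2*(e_{25})^2 + (-\frac{3789}{3461})^2*(e_{45})^2 = \frac{25401600}{11978521}*(-1) + \frac{23040000}{11978521}*(+1) + \frac{176400}{11978521}*(-1) + \frac{160000}{11978521}*(+1) + \frac{14356521}{11978521}*(+1) = 1 (each basis 2-blade squares to minus the product of its generators' squares); cross terms between blades sharing an index anticommute and cancel; the commuting (index-disjoint) pairs give grade-4 terms 2*c*c'*(blade product), which cancel blade by blade — e_{1245}: \frac{4032000}{11978521} - \frac{4032000}{11978521} = 0 — confirming B is simple. So B^2 = 1.
B^2 = 1 — the series telescopes hyperbolically here: l = 1, alpha*l = 1, so exp(alpha B) = cosh(1) + (sinh(1)/1)*B = \cosh{\left(1 \right)} + (\sinh{\left(1 \right)})*B.
Answer: \cosh{\left(1 \right)} - \frac{5040 \sinh{\left(1 \right)}}{3461} e_{14} - \frac{4800 \sinh{\left(1 \right)}}{3461} e_{15} + \frac{420 \sinh{\left(1 \right)}}{3461} e_{24} + \frac{400 \sinh{\left(1 \right)}}{3461} e_{25} - \frac{3789 \sinh{\left(1 \right)}}{3461} e_{45}


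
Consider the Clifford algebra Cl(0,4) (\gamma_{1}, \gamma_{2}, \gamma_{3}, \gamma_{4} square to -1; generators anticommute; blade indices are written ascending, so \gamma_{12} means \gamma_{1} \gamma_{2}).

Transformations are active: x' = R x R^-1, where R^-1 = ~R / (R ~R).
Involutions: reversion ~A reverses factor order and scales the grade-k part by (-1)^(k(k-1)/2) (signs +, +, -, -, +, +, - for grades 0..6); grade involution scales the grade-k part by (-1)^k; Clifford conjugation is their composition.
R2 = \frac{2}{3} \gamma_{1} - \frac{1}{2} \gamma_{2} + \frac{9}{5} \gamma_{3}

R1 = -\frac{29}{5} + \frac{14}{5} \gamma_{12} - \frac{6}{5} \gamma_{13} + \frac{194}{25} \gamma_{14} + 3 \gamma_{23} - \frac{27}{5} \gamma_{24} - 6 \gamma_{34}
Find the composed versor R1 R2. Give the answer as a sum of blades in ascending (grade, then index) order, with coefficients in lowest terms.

Distribute over the terms of R2 (each basis-blade product reordered to ascending indices, repeated generators contracted through their squares):
R1 (\frac{2}{3} \gamma_{1}) = -\frac{58}{15} \gamma_{1} + \frac{28}{15} \gamma_{2} - \frac{4}{5} \gamma_{3} + \frac{388}{75} \gamma_{4} + 2 \gamma_{123} - \frac{18}{5} \gamma_{124} - 4 \gamma_{134}
R1 (-\frac{1}{2} \gamma_{2}) = \frac{7}{5} \gamma_{1} + \frac{29}{10} \gamma_{2} - \frac{3}{2} \gamma_{3} + \frac{27}{10} \gamma_{4} - \frac{3}{5} \gamma_{123} + \frac{97}{25} \gamma_{124} + 3 \gamma_{234}
R1 (\frac{9}{5} \gamma_{3}) = \frac{54}{25} \gamma_{1} - \frac{27}{5} \gamma_{2} - \frac{261}{25} \gamma_{3} - \frac{54}{5} \gamma_{4} + \frac{126}{25} \gamma_{123} - \frac{1746}{125} \gamma_{134} + \frac{243}{25} \gamma_{234}
Summing the partial products and collecting blades:
Answer: -\frac{23}{75} \gamma_{1} - \frac{19}{30} \gamma_{2} - \frac{637}{50} \gamma_{3} - \frac{439}{150} \gamma_{4} + \frac{161}{25} \gamma_{123} + \frac{7}{25} \gamma_{124} - \frac{2246}{125} \gamma_{134} + \frac{318}{25} \gamma_{234}


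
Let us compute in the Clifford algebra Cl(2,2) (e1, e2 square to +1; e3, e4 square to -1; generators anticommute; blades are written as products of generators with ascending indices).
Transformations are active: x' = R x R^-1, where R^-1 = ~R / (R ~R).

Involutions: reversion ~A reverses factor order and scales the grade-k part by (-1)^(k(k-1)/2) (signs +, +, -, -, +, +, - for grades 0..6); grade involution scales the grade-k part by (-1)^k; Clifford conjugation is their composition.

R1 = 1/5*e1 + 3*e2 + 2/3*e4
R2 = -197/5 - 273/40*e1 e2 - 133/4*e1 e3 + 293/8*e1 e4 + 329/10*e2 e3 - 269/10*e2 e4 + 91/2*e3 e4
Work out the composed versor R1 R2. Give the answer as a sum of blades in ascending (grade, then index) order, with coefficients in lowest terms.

Distribute over the terms of R1 (each basis-blade product reordered to ascending indices, repeated generators contracted through their squares):
(1/5*e1) R2 = -197/25*e1 - 273/200*e2 - 133/20*e3 + 293/40*e4 + 329/50*e1 e2 e3 - 269/50*e1 e2 e4 + 91/10*e1 e3 e4
(3*e2) R2 = 819/40*e1 - 591/5*e2 + 987/10*e3 - 807/10*e4 + 399/4*e1 e2 e3 - 879/8*e1 e2 e4 + 273/2*e2 e3 e4
(2/3*e4) R2 = 293/12*e1 - 269/15*e2 + 91/3*e3 - 394/15*e4 - 91/20*e1 e2 e4 - 133/6*e1 e3 e4 + 329/15*e2 e3 e4
Summing the partial products and collecting blades:
Answer: 22207/600*e1 - 82499/600*e2 + 7343/60*e3 - 11957/120*e4 + 10633/100*e1 e2 e3 - 23961/200*e1 e2 e4 - 196/15*e1 e3 e4 + 4753/30*e2 e3 e4


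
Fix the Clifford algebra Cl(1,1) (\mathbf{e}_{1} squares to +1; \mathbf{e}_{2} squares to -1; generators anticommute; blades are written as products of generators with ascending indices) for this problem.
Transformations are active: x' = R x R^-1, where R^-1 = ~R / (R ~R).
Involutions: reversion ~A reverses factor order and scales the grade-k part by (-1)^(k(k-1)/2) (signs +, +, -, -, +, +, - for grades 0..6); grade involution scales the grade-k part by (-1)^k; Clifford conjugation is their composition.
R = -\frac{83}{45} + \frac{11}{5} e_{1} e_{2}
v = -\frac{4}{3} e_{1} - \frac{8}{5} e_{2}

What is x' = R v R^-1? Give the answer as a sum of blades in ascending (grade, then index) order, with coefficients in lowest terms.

~R = -\frac{83}{45} - \frac{11}{5} e_{1} e_{2}, and R ~R = -\frac{2912}{2025}, so R^-1 = ~R / (-\frac{2912}{2025}).
R v = \frac{4036}{675} e_{1} + \frac{1324}{225} e_{2}
Answer: \frac{91027}{5460} e_{1} + \frac{6077}{364} e_{2}


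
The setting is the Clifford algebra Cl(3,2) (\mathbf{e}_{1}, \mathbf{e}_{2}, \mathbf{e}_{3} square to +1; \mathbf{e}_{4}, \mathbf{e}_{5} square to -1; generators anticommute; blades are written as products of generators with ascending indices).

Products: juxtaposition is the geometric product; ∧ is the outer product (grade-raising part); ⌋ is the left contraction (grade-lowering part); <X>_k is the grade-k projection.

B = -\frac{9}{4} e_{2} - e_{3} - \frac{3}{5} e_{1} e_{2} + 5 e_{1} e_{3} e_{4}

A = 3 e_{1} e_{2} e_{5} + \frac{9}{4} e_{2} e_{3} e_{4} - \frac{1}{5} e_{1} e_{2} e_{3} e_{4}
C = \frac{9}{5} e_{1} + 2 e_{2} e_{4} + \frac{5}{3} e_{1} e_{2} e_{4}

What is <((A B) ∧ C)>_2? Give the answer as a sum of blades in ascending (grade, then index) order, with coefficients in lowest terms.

step 1: e_{2} + \frac{9}{5} e_{5} - \frac{45}{4} e_{1} e_{2} + \frac{27}{4} e_{1} e_{5} + \frac{9}{4} e_{2} e_{4} - \frac{2073}{400} e_{3} e_{4} - \frac{1}{5} e_{1} e_{2} e_{4} + \frac{9}{5} e_{1} e_{3} e_{4} + 3 e_{1} e_{2} e_{3} e_{5} + 15 e_{2} e_{3} e_{4} e_{5}
step 2: -\frac{9}{5} e_{1} e_{2} - \frac{81}{25} e_{1} e_{5} + \frac{81}{20} e_{1} e_{2} e_{4} - \frac{18657}{2000} e_{1} e_{3} e_{4} + \frac{18}{5} e_{2} e_{4} e_{5} + \frac{21}{2} e_{1} e_{2} e_{4} e_{5} + 27 e_{1} e_{2} e_{3} e_{4} e_{5}
step 3: -\frac{9}{5} e_{1} e_{2} - \frac{81}{25} e_{1} e_{5}
Answer: -\frac{9}{5} e_{1} e_{2} - \frac{81}{25} e_{1} e_{5}


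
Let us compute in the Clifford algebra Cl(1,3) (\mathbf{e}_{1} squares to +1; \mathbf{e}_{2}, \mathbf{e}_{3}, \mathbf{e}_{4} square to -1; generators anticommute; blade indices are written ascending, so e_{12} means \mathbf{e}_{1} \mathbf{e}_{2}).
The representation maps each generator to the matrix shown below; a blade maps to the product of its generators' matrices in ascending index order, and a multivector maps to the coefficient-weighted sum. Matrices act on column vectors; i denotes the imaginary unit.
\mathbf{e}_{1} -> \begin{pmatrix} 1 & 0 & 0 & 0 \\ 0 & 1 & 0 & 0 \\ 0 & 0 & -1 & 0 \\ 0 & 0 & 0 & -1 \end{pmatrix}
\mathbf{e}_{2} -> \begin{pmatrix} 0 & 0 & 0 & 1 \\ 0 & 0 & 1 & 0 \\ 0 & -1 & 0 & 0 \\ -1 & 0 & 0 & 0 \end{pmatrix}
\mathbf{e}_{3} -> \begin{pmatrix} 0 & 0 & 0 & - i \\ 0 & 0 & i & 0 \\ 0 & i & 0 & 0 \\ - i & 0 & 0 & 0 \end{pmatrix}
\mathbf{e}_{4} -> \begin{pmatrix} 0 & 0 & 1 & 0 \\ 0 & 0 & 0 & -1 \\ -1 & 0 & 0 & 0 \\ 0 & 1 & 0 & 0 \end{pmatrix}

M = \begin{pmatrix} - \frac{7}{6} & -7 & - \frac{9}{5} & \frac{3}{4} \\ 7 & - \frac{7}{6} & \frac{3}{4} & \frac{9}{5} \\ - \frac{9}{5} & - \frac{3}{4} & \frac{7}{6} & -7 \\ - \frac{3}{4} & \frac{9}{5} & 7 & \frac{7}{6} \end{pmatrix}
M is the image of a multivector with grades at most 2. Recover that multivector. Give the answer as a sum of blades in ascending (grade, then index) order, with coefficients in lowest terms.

Method: the blade images are trace-orthogonal — tr(rho(e_A) rho(e_B)^-1) = 4 if A = B and 0 otherwise — and rho(e_A)^-1 = (e_A)^2 * rho(e_A) with (e_A)^2 = +1 or -1, so the coefficient of e_A in the preimage is (e_A)^2 * tr(M rho(e_A))/4.
Nonzero projections over blades of grade <= 2: e_{1}: (e_{1})^2 = +1, tr(M rho(e_{1})) = - \frac{14}{3}, coefficient -\frac{7}{6}; e_{2}: (e_{2})^2 = -1, tr(M rho(e_{2})) = -3, coefficient \frac{3}{4}; e_{14}: (e_{14})^2 = +1, tr(M rho(e_{14})) = - \frac{36}{5}, coefficient -\frac{9}{5}; e_{24}: (e_{24})^2 = -1, tr(M rho(e_{24})) = 28, coefficient -7. Every other blade of grade <= 2 projects to 0.
Answer: -\frac{7}{6} e_{1} + \frac{3}{4} e_{2} - \frac{9}{5} e_{14} - 7 e_{24}


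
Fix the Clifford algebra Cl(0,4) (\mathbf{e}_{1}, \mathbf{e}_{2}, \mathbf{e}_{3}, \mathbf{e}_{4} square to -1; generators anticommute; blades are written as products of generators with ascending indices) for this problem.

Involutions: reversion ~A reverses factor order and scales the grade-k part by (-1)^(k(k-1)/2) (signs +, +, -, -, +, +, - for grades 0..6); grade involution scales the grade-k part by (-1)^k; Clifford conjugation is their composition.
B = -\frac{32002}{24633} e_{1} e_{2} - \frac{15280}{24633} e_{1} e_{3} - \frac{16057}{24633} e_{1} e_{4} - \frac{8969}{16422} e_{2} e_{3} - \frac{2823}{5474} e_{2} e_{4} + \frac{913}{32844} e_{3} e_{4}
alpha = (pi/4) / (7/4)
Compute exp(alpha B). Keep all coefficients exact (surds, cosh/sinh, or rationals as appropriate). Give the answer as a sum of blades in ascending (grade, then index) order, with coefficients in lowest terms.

B^2 term by term: the squares give (-\frac{32002}{24633})^2*(e_{1} e_{2})^2 + (-\frac{15280}{24633})^2*(e_{1} e_{3})^2 + (-\frac{16057}{24633})^2*(e_{1} e_{4})^2 + (-\frac{8969}{16422})^2*(e_{2} e_{3})^2 + (-\frac{2823}{5474})^2*(e_{2} e_{4})^2 + (\frac{913}{32844})^2*(e_{3} e_{4})^2 = \frac{1024128004}{606784689}*(-1) + \frac{233478400}{606784689}*(-1) + \frac{257827249}{606784689}*(-1) + \frac{80442961}{269682084}*(-1) + \frac{7969329}{29964676}*(-1) + \frac{833569}{1078728336}*(-1) = -\frac{49}{16} (each basis 2-blade squares to minus the product of its generators' squares); cross terms between blades sharing an index anticommute and cancel; the commuting (index-disjoint) pairs give grade-4 terms 2*c*c'*(blade product), which cancel blade by blade — e_{1} e_{2} e_{3} e_{4}: -\frac{14608913}{202261563} - \frac{14378480}{22473507} + \frac{144015233}{202261563} = 0 — confirming B is simple. So B^2 = -\frac{49}{16}.
B^2 = -\frac{49}{16} — the negative square puts this in the circular regime; l = \frac{7}{4}, alpha*l = \frac{\pi}{4}, so exp(alpha B) = cos(\frac{\pi}{4}) + (sin(\frac{\pi}{4})/(\frac{7}{4}))*B = \frac{\sqrt{2}}{2} + (\frac{2 \sqrt{2}}{7})*B.
Answer: \frac{\sqrt{2}}{2} - \frac{64004 \sqrt{2}}{172431} e_{1} e_{2} - \frac{30560 \sqrt{2}}{172431} e_{1} e_{3} - \frac{32114 \sqrt{2}}{172431} e_{1} e_{4} - \frac{8969 \sqrt{2}}{57477} e_{2} e_{3} - \frac{2823 \sqrt{2}}{19159} e_{2} e_{4} + \frac{913 \sqrt{2}}{114954} e_{3} e_{4}


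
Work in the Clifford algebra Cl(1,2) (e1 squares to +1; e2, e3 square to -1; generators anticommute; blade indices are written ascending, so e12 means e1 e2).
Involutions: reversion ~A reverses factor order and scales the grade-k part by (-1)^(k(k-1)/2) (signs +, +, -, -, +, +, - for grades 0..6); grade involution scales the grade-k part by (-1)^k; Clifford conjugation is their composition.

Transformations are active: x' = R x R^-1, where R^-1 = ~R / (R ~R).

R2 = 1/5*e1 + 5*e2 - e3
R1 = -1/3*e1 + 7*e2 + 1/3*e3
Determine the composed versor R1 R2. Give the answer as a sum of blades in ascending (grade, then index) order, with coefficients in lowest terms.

Distribute over the terms of R1 (each basis-blade product reordered to ascending indices, repeated generators contracted through their squares):
(-1/3*e1) R2 = -1/15 - 5/3*e12 + 1/3*e13
(7*e2) R2 = -35 - 7/5*e12 - 7*e23
(1/3*e3) R2 = 1/3 - 1/15*e13 - 5/3*e23
Summing the partial products and collecting blades:
Answer: -521/15 - 46/15*e12 + 4/15*e13 - 26/3*e23


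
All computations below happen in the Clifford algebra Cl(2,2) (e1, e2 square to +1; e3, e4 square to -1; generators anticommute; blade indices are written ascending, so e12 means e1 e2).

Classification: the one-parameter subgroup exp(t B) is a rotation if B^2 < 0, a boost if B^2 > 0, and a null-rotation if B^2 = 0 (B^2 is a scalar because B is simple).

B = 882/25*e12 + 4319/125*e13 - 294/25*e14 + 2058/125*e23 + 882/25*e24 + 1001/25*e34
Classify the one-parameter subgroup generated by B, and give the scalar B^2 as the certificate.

B^2 term by term: the squares give (882/25)^2*(e12)^2 + (4319/125)^2*(e13)^2 + (-294/25)^2*(e14)^2 + (2058/125)^2*(e23)^2 + (882/25)^2*(e24)^2 + (1001/25)^2*(e34)^2 = 777924/625*(-1) + 18653761/15625*(+1) + 86436/625*(+1) + 4235364/15625*(+1) + 777924/625*(+1) + 1002001/625*(-1) = 0 (each basis 2-blade squares to minus the product of its generators' squares); cross terms between blades sharing an index anticommute and cancel; the commuting (index-disjoint) pairs give grade-4 terms 2*c*c'*(blade product), which cancel blade by blade — e1234: 1765764/625 - 7618716/3125 - 1210104/3125 = 0 — confirming B is simple. So B^2 = 0.
Answer: null-rotation, certificate B^2 = 0. The class reads off the invariant scalar 0 directly.


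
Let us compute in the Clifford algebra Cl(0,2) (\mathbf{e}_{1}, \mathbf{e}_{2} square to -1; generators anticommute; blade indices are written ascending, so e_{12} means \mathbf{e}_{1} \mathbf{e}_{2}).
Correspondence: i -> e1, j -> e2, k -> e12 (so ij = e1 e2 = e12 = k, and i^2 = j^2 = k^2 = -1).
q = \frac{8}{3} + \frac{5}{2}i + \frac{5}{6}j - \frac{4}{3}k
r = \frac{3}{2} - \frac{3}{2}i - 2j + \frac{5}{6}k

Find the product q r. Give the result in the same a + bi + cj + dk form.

In blades: q = \frac{8}{3} + \frac{5}{2} e_{1} + \frac{5}{6} e_{2} - \frac{4}{3} e_{12}, r = \frac{3}{2} - \frac{3}{2} e_{1} - 2 e_{2} + \frac{5}{6} e_{12}.
Distribute q over r term by term (generator squares from the signature, products reordered to ascending indices): (\frac{8}{3})*r = 4 - 4 e_{1} - \frac{16}{3} e_{2} + \frac{20}{9} e_{12}; (\frac{5}{2} e_{1})*r = \frac{15}{4} + \frac{15}{4} e_{1} - \frac{25}{12} e_{2} - 5 e_{12}; (\frac{5}{6} e_{2})*r = \frac{5}{3} + \frac{25}{36} e_{1} + \frac{5}{4} e_{2} + \frac{5}{4} e_{12}; (-\frac{4}{3} e_{12})*r = \frac{10}{9} - \frac{8}{3} e_{1} + 2 e_{2} - 2 e_{12}.
Sum: \frac{379}{36} - \frac{20}{9} e_{1} - \frac{25}{6} e_{2} - \frac{127}{36} e_{12}; translating back through the correspondence:
Answer: \frac{379}{36} - \frac{20}{9}i - \frac{25}{6}j - \frac{127}{36}k


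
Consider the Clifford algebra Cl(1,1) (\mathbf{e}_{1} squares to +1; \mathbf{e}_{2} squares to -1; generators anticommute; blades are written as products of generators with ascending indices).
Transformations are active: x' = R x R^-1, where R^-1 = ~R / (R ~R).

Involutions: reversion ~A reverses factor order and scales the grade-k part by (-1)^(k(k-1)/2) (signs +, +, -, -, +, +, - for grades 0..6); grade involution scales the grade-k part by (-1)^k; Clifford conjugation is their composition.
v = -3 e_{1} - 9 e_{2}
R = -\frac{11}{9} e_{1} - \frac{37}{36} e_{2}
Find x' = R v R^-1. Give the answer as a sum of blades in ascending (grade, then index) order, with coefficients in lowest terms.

~R = -\frac{11}{9} e_{1} - \frac{37}{36} e_{2}, and R ~R = \frac{7}{16}, so R^-1 = ~R / (\frac{7}{16}).
R v = -\frac{67}{12} + \frac{95}{12} e_{1} e_{2}
Answer: \frac{6463}{189} e_{1} + \frac{6659}{189} e_{2}


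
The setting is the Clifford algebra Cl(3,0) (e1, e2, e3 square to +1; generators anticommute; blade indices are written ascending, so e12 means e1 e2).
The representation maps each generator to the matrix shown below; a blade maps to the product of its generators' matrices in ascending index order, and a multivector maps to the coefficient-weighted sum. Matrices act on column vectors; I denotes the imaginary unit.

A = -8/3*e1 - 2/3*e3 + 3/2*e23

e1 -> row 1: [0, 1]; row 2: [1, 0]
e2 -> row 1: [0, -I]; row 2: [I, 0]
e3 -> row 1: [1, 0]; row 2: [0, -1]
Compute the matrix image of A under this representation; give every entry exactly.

Bivector images (products of the table entries): rho(e23) = rho(e2)rho(e3) = row 1: [0, I]; row 2: [I, 0].
M = (-8/3)*rho(e1) + (-2/3)*rho(e3) + (3/2)*rho(e23), summed entrywise:
Answer: row 1: [-2/3, -8/3 + 3*I/2]; row 2: [-8/3 + 3*I/2, 2/3]


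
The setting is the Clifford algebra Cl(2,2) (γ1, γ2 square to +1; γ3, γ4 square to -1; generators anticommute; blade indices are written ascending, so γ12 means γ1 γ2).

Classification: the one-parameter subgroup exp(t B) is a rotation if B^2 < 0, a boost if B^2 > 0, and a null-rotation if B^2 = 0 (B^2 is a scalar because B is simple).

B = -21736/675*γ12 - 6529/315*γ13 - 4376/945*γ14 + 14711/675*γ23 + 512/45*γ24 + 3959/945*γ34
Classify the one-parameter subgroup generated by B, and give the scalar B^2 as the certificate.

B^2 term by term: the squares give (-21736/675)^2*(γ12)^2 + (-6529/315)^2*(γ13)^2 + (-4376/945)^2*(γ14)^2 + (14711/675)^2*(γ23)^2 + (512/45)^2*(γ24)^2 + (3959/945)^2*(γ34)^2 = 472453696/455625*(-1) + 42627841/99225*(+1) + 19149376/893025*(+1) + 216413521/455625*(+1) + 262144/2025*(+1) + 15673681/893025*(-1) = 1 (each basis 2-blade squares to minus the product of its generators' squares); cross terms between blades sharing an index anticommute and cancel; the commuting (index-disjoint) pairs give grade-4 terms 2*c*c'*(blade product), which cancel blade by blade — γ1234: -172105648/637875 + 6685696/14175 - 128750672/637875 = 0 — confirming B is simple. So B^2 = 1.
Answer: boost, certificate B^2 = 1. Check the certificate: B^2 = 1, and that sign is decisive whatever form B takes.


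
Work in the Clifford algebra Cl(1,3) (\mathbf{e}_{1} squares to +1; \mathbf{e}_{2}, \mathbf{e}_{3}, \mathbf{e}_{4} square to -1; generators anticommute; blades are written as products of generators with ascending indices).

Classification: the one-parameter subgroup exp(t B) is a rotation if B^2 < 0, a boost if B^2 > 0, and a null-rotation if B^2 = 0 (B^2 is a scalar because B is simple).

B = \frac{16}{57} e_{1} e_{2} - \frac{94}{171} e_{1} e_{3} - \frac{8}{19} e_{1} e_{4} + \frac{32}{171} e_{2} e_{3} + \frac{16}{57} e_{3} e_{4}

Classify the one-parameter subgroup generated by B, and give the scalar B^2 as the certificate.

B^2 term by term: the squares give (\frac{16}{57})^2*(e_{1} e_{2})^2 + (-\frac{94}{171})^2*(e_{1} e_{3})^2 + (-\frac{8}{19})^2*(e_{1} e_{4})^2 + (\frac{32}{171})^2*(e_{2} e_{3})^2 + (\frac{16}{57})^2*(e_{3} e_{4})^2 = \frac{256}{3249}*(+1) + \frac{8836}{29241}*(+1) + \frac{64}{361}*(+1) + \frac{1024}{29241}*(-1) + \frac{256}{3249}*(-1) = \frac{4}{9} (each basis 2-blade squares to minus the product of its generators' squares); cross terms between blades sharing an index anticommute and cancel; the commuting (index-disjoint) pairs give grade-4 terms 2*c*c'*(blade product), which cancel blade by blade — e_{1} e_{2} e_{3} e_{4}: \frac{512}{3249} - \frac{512}{3249} = 0 — confirming B is simple. So B^2 = \frac{4}{9}.
Answer: boost, certificate B^2 = \frac{4}{9}. The class reads off the invariant scalar \frac{4}{9} directly.


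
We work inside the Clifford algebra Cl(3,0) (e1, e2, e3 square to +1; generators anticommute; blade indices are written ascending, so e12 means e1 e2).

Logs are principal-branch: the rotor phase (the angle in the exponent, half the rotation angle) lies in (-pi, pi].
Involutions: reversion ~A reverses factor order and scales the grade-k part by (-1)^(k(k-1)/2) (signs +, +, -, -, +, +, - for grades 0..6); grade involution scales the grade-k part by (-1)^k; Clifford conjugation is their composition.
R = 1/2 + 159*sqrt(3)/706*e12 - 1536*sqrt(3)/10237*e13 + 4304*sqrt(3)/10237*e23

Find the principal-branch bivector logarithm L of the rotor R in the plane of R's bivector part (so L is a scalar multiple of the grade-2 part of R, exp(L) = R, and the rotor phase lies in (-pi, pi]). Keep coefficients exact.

The scalar part of R is 1/2, and that scalar determines the rotor phase on the principal branch; recovering the unit plane as bivector-part over sine of the phase gives L = phase * plane.
Concretely: cos(phase) = 1/2 gives phase = ±pi/3, and since phase/sin(phase) is even the sign is immaterial: L = (phase/sin(phase)) * <R>_2 = (2*sqrt(3)*pi/9) * <R>_2.
Answer: 53*pi/353*e12 - 1024*pi/10237*e13 + 8608*pi/30711*e23


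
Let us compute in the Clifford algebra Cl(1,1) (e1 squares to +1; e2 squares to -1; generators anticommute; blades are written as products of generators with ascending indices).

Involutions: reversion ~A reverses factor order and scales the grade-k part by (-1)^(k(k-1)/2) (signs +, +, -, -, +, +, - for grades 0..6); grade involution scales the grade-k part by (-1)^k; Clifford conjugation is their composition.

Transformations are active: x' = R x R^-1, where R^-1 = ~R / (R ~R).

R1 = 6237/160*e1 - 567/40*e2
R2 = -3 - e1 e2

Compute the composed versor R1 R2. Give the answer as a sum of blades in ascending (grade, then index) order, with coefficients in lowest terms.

Distribute over the terms of R1 (each basis-blade product reordered to ascending indices, repeated generators contracted through their squares):
(6237/160*e1) R2 = -18711/160*e1 - 6237/160*e2
(-567/40*e2) R2 = 567/40*e1 + 1701/40*e2
Summing the partial products and collecting blades:
Answer: -16443/160*e1 + 567/160*e2


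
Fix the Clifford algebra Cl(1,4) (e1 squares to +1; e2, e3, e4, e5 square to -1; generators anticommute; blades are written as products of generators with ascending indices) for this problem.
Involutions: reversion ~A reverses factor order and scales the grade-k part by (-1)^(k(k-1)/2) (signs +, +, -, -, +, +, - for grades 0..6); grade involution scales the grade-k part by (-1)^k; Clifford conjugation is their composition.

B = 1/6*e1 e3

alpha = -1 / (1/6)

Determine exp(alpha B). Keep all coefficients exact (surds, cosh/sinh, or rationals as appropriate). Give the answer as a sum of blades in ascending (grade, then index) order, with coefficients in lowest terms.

B^2 = (1/6)^2*(e1 e3)^2 = 1/36*(+1) = 1/36 (a basis 2-blade squares to minus the product of its generators' squares).
B^2 = 1/36 — hyperbolic case — the even/odd split gives cosh and sinh: l = 1/6, alpha*l = -1, so exp(alpha B) = cosh(-1) + (sinh(-1)/(1/6))*B = cosh(1) + (-6*sinh(1))*B.
Answer: cosh(1) - sinh(1)*e1 e3


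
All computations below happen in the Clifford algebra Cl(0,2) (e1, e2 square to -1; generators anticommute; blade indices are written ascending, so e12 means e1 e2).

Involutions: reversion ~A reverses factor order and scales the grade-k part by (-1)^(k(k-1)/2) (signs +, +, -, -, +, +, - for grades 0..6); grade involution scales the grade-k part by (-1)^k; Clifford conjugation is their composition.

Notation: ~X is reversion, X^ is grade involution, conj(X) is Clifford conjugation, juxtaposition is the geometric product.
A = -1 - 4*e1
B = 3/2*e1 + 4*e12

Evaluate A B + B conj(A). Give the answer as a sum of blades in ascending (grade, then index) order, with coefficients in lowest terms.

first term: 6 - 3/2*e1 + 16*e2 - 4*e12
second term: -6 - 3/2*e1 + 16*e2 - 4*e12
Answer: -3*e1 + 32*e2 - 8*e12


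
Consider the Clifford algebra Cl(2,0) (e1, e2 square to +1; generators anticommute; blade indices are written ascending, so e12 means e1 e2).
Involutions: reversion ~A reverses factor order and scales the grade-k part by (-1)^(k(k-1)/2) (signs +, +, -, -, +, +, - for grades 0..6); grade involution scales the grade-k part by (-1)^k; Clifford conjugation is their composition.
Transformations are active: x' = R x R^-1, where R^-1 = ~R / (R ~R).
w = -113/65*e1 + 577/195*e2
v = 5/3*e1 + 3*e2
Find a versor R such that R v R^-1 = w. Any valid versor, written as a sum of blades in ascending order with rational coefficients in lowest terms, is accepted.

Here q(v) = q(w) = 106/9; the classical choice R = v + w = -14/195*e1 + 1162/195*e2 then realises v -> w under the sandwich.
Answer: -14/195*e1 + 1162/195*e2


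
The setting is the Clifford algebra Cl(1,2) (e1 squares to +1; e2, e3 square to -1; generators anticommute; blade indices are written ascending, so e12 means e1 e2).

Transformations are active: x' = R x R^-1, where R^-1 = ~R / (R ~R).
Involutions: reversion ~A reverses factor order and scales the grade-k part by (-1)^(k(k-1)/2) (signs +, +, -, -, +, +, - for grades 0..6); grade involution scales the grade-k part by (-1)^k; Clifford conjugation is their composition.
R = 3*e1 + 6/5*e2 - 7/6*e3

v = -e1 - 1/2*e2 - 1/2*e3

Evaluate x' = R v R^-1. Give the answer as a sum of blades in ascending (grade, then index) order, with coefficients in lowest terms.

~R = 3*e1 + 6/5*e2 - 7/6*e3, and R ~R = 5579/900, so R^-1 = ~R / (5579/900).
R v = -179/60 - 3/10*e12 - 8/3*e13 - 71/60*e23
Answer: -10531/5579*e1 - 7309/11158*e2 + 2587/1594*e3


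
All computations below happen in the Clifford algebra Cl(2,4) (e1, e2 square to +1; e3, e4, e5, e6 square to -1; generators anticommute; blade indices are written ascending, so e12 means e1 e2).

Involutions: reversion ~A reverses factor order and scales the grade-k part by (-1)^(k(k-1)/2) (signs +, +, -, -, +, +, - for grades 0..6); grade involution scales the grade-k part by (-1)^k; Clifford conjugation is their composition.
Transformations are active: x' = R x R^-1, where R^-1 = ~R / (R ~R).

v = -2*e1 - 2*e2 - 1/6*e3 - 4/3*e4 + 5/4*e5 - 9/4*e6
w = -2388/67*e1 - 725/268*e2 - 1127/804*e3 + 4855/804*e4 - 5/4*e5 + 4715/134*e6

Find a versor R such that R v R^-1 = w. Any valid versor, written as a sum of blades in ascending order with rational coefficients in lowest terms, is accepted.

Why this works: both vectors square to -31/72, so q(v) = q(w) and R = v + w = -2522/67*e1 - 1261/268*e2 - 1261/804*e3 + 1261/268*e4 + 8827/268*e6 carries v to w — its own direction survives, the complement (v - w)/2 flips.
Answer: -2522/67*e1 - 1261/268*e2 - 1261/804*e3 + 1261/268*e4 + 8827/268*e6


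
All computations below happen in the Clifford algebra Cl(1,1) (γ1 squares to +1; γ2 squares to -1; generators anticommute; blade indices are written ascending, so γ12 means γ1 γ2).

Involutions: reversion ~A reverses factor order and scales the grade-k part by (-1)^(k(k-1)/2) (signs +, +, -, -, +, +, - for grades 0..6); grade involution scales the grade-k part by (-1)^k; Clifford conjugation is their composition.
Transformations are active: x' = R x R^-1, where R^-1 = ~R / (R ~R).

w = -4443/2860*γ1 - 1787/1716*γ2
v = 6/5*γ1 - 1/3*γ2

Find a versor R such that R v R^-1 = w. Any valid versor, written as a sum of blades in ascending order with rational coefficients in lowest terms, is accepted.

The midline construction: v and w both square to 299/225, so reflecting in their sum -1011/2860*γ1 - 2359/1716*γ2 exchanges them.
Answer: -1011/2860*γ1 - 2359/1716*γ2


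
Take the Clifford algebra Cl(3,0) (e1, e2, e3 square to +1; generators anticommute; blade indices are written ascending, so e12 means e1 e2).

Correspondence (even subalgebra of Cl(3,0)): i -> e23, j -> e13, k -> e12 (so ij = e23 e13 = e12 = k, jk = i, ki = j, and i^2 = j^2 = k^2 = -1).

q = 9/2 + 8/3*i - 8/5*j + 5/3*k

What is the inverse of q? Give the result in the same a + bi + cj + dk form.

In blades: q = 9/2 + 5/3*e12 - 8/5*e13 + 8/3*e23.
With qbar = 9/2 - 5/3*e12 + 8/5*e13 - 8/3*e23 (scalar fixed, mapped units negated), q qbar = 29429/900 (the sum of squared coefficients), so q^-1 = qbar / (29429/900) = 4050/29429 - 1500/29429*e12 + 1440/29429*e13 - 2400/29429*e23; translating back:
Answer: 4050/29429 - 2400/29429*i + 1440/29429*j - 1500/29429*k


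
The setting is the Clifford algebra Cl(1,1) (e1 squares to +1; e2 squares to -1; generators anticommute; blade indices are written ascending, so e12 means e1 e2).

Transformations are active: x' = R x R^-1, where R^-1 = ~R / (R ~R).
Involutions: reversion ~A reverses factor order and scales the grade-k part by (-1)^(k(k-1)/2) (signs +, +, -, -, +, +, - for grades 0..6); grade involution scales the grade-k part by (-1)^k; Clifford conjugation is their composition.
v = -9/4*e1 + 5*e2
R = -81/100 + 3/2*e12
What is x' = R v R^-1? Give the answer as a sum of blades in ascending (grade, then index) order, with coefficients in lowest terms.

~R = -81/100 - 3/2*e12, and R ~R = -15939/10000, so R^-1 = ~R / (-15939/10000).
R v = -2271/400*e1 - 27/40*e2
Answer: -24939/7084*e1 - 10070/1771*e2


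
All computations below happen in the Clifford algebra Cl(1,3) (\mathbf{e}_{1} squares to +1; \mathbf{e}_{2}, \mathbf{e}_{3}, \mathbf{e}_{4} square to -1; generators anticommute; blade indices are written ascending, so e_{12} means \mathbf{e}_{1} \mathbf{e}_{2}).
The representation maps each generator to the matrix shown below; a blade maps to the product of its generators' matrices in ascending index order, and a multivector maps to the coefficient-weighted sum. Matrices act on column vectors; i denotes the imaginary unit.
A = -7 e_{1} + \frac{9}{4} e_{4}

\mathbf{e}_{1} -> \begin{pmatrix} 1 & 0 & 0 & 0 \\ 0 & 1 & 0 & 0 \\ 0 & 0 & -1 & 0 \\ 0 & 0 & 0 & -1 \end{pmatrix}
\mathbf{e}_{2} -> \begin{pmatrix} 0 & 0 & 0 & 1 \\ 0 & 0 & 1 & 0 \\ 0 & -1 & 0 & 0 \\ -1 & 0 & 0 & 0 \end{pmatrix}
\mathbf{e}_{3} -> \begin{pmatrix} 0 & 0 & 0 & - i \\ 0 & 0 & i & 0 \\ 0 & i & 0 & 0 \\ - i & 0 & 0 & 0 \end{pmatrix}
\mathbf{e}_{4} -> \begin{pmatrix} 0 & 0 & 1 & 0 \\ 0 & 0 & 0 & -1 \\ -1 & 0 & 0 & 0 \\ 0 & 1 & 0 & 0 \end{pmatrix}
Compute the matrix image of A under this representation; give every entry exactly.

M = (-7)*rho(e_{1}) + (\frac{9}{4})*rho(e_{4}), summed entrywise:
Answer: \begin{pmatrix} -7 & 0 & \frac{9}{4} & 0 \\ 0 & -7 & 0 & - \frac{9}{4} \\ - \frac{9}{4} & 0 & 7 & 0 \\ 0 & \frac{9}{4} & 0 & 7 \end{pmatrix}


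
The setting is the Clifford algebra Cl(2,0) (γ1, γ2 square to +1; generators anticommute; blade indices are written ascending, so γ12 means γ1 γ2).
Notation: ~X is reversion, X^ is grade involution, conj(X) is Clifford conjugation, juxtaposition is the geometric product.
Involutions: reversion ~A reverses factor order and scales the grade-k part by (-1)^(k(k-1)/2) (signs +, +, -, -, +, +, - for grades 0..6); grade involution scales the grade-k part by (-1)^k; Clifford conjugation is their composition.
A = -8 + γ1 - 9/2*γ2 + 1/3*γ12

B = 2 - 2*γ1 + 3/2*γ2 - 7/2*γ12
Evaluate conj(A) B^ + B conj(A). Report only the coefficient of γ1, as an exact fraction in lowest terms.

first term: -311/12 - 7/4*γ1 + 151/6*γ2 + 119/6*γ12
second term: -101/12 - 5/4*γ1 - 35/6*γ2 + 119/6*γ12
Answer: -3


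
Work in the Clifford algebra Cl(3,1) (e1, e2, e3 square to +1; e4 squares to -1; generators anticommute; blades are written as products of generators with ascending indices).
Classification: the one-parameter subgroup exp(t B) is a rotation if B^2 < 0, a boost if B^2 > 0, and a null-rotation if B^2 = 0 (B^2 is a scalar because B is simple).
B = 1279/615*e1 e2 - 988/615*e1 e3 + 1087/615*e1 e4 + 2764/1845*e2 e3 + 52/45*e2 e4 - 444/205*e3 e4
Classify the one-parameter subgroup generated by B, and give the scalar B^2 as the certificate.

B^2 term by term: the squares give (1279/615)^2*(e1 e2)^2 + (-988/615)^2*(e1 e3)^2 + (1087/615)^2*(e1 e4)^2 + (2764/1845)^2*(e2 e3)^2 + (52/45)^2*(e2 e4)^2 + (-444/205)^2*(e3 e4)^2 = 1635841/378225*(-1) + 976144/378225*(-1) + 1181569/378225*(+1) + 7639696/3404025*(-1) + 2704/2025*(+1) + 197136/42025*(+1) = 0 (each basis 2-blade squares to minus the product of its generators' squares); cross terms between blades sharing an index anticommute and cancel; the commuting (index-disjoint) pairs give grade-4 terms 2*c*c'*(blade product), which cancel blade by blade — e1 e2 e3 e4: -378584/42025 + 102752/27675 + 6008936/1134675 = 0 — confirming B is simple. So B^2 = 0.
Answer: null-rotation, certificate B^2 = 0. The scalar 0 is the complete invariant here: its sign names the subgroup type.


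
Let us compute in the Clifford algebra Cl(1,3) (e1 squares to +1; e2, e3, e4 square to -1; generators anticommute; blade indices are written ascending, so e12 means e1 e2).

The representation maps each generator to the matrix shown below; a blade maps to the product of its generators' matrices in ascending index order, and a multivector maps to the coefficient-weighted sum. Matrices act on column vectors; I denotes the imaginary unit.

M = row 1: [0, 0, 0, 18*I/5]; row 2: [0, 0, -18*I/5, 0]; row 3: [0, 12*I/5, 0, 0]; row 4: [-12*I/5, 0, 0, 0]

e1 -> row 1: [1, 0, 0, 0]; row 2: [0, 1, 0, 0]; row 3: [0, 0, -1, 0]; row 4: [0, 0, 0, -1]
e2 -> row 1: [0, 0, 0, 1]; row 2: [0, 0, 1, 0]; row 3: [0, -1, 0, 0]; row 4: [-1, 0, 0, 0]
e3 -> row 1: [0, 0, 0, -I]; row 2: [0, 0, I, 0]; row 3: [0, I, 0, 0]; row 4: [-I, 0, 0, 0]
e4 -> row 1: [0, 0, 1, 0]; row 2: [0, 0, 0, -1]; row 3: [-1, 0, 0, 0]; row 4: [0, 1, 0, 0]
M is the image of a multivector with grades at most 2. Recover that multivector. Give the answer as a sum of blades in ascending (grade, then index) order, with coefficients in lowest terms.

Method: the blade images are trace-orthogonal — tr(rho(e_A) rho(e_B)^-1) = 4 if A = B and 0 otherwise — and rho(e_A)^-1 = (e_A)^2 * rho(e_A) with (e_A)^2 = +1 or -1, so the coefficient of e_A in the preimage is (e_A)^2 * tr(M rho(e_A))/4.
Nonzero projections over blades of grade <= 2: e3: (e3)^2 = -1, tr(M rho(e3)) = 12/5, coefficient -3/5; e13: (e13)^2 = +1, tr(M rho(e13)) = -12, coefficient -3. Every other blade of grade <= 2 projects to 0.
Answer: -3/5*e3 - 3*e13
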